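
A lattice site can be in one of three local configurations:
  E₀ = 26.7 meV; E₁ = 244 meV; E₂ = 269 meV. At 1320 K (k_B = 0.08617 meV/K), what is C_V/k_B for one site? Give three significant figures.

k_BT = 0.08617 × 1320 K = 113.74 meV.
Eᵢ/kT = 0.23475, 2.1452, 2.3650.
Z = Σ e^(−Eᵢ/kT) = e^(−0.23475) + e^(−2.1452) + e^(−2.3650) = 0.79077 + 0.11704 + 0.093949 = 1.0018.
⟨E⟩ = 74.809 meV, ⟨E²⟩ = 14304 meV².
C_V/k_B = (⟨E²⟩ − ⟨E⟩²)/(kT)² = (14304 − 5596.4)/12937 = 0.673.

0.673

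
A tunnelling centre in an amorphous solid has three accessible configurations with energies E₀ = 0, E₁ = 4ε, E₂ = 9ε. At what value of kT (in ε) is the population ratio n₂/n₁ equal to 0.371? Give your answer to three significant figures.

n₂/n₁ = exp[−(E₂−E₁)/kT] = 0.371.
⇒ (E₂−E₁)/kT = ln(1/0.371) = ln(2.6954) = 0.99155.
kT = 5ε / 0.99155 = 5.04 ε.

5.04 ε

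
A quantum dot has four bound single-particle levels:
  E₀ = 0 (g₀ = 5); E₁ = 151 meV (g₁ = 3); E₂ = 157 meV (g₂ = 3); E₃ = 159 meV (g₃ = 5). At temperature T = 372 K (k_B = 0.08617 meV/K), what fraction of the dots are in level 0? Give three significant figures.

k_BT = 0.08617 × 372 K = 32.055 meV.
Eᵢ/kT = 0, 4.7107, 4.8978, 4.9602.
Z = Σ gᵢe^(−Eᵢ/kT) = 5·e^(−0) + 3·e^(−4.7107) + 3·e^(−4.8978) + 5·e^(−4.9602) = 5.0000 + 0.026995 + 0.022389 + 0.035058 = 5.0844.
P₀ = g₀ e^(−E₀/kT) / Z = 5.0000/5.0844 = 0.983.

0.983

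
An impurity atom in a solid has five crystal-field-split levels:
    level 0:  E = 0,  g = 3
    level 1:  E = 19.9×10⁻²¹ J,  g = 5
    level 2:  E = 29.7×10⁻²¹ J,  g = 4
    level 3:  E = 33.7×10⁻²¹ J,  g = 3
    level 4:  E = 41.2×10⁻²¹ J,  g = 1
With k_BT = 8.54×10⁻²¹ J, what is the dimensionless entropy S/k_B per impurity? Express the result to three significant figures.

1.80

Eᵢ/kT = 0, 2.3302, 3.4778, 3.9461, 4.8244.
Z = Σ gᵢe^(−Eᵢ/kT) = 3·e^(−0) + 5·e^(−2.3302) + 4·e^(−3.4778) + 3·e^(−3.9461) + 1·e^(−4.8244) = 3.0000 + 0.48638 + 0.12350 + 0.057990 + 0.0080314 = 3.6759.
⟨E⟩ = Σ EᵢPᵢ = 4.2526 ×10⁻²¹ J.
S/k_B = ln Z + ⟨E⟩/kT = ln(3.6759) + 4.2526/8.54 = 1.3018 + 0.49796 = 1.80.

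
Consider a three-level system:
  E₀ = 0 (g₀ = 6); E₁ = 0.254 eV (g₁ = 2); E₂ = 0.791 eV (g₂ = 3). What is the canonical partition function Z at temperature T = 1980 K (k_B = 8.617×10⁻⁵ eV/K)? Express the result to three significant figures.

Z = 6.48

k_BT = 8.617×10⁻⁵ × 1980 K = 0.17062 eV.
Eᵢ/kT = 0, 1.4887, 4.6360.
Z = Σ gᵢe^(−Eᵢ/kT) = 6·e^(−0) + 2·e^(−1.4887) + 3·e^(−4.6360) = 6.0000 + 0.45133 + 0.029089 = 6.4804.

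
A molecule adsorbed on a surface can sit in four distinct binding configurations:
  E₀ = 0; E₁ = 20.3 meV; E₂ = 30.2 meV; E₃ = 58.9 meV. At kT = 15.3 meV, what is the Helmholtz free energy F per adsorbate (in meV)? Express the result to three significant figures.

Eᵢ/kT = 0, 1.3268, 1.9739, 3.8497.
Z = Σ e^(−Eᵢ/kT) = e^(−0) + e^(−1.3268) + e^(−1.9739) + e^(−3.8497) = 1.0000 + 0.26532 + 0.13891 + 0.021286 = 1.4255.
F = −kT ln Z = −15.3 × ln(1.4255) = −15.3 × 0.35452 = -5.42 meV.

-5.42 meV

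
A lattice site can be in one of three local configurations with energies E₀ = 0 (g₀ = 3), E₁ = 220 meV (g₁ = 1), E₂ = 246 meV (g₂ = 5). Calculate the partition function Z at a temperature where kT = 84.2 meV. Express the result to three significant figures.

Z = 3.34

Eᵢ/kT = 0, 2.6128, 2.9216.
Z = Σ gᵢe^(−Eᵢ/kT) = 3·e^(−0) + 1·e^(−2.6128) + 5·e^(−2.9216) = 3.0000 + 0.073329 + 0.26924 = 3.3426.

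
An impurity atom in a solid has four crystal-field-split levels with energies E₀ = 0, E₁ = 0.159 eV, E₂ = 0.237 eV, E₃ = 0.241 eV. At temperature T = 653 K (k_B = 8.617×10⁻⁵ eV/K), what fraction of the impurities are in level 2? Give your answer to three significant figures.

0.0136

k_BT = 8.617×10⁻⁵ × 653 K = 0.056269 eV.
Eᵢ/kT = 0, 2.8257, 4.2119, 4.2830.
Z = Σ e^(−Eᵢ/kT) = e^(−0) + e^(−2.8257) + e^(−4.2119) + e^(−4.2830) = 1.0000 + 0.059267 + 0.014818 + 0.013801 = 1.0879.
P₂ = e^(−E₂/kT) / Z = 0.014818/1.0879 = 0.0136.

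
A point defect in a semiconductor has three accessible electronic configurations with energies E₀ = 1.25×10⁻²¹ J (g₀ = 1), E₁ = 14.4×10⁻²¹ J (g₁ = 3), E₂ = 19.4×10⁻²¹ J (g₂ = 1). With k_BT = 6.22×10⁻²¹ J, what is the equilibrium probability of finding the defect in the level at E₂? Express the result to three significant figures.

Eᵢ/kT = 0.20096, 2.3151, 3.1190.
Z = Σ gᵢe^(−Eᵢ/kT) = 1·e^(−0.20096) + 3·e^(−2.3151) + 1·e^(−3.1190) = 0.81795 + 0.29627 + 0.044201 = 1.1584.
P₂ = g₂ e^(−E₂/kT) / Z = 0.044201/1.1584 = 0.0382.

0.0382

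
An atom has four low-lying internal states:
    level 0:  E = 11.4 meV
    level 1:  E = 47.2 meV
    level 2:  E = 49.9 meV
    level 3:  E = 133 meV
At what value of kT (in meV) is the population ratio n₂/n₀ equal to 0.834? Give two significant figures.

n₂/n₀ = exp[−(E₂−E₀)/kT] = 0.834.
⇒ (E₂−E₀)/kT = ln(1/0.834) = ln(1.199) = 0.1815.
kT = 38.5 meV / 0.1815 = 210 meV.

210 meV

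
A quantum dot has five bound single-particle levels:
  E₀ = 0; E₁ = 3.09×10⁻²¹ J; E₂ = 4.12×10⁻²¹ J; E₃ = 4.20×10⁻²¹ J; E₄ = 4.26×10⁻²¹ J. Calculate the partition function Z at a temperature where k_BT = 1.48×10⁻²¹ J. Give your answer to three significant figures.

Z = 1.30

Eᵢ/kT = 0, 2.0878, 2.7838, 2.8378, 2.8784.
Z = Σ e^(−Eᵢ/kT) = e^(−0) + e^(−2.0878) + e^(−2.7838) + e^(−2.8378) + e^(−2.8784) = 1.0000 + 0.12396 + 0.061803 + 0.058554 + 0.056225 = 1.3005.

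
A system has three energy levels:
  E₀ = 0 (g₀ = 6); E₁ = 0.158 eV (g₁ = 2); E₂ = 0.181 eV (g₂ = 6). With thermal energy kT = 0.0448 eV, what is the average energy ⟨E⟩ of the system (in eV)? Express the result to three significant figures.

0.00461 eV

Eᵢ/kT = 0, 3.5268, 4.0402.
Z = Σ gᵢe^(−Eᵢ/kT) = 6·e^(−0) + 2·e^(−3.5268) + 6·e^(−4.0402) = 6.0000 + 0.058798 + 0.10556 = 6.1644.
⟨E⟩ = Σ Eᵢ gᵢe^(−Eᵢ/kT) / Z = (0·6.0000 + 0.158·0.058798 + 0.181·0.10556) / 6.1644 = 0.00461 eV.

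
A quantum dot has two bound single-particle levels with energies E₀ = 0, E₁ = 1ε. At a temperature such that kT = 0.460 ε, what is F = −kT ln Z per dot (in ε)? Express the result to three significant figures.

-0.0495 ε

Eᵢ/kT = 0, 2.1739.
Z = Σ e^(−Eᵢ/kT) = e^(−0) + e^(−2.1739) = 1.0000 + 0.11373 = 1.1137.
F = −kT ln Z = −0.460 × ln(1.1137) = −0.460 × 0.10769 = -0.0495 ε.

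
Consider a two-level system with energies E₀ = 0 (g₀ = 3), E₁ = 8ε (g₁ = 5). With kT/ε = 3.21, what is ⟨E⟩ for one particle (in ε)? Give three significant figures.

Eᵢ/kT = 0, 2.4922.
Z = Σ gᵢe^(−Eᵢ/kT) = 3·e^(−0) + 5·e^(−2.4922) = 3.0000 + 0.41364 = 3.4136.
⟨E⟩ = Σ Eᵢ gᵢe^(−Eᵢ/kT) / Z = (0·3.0000 + 8·0.41364) / 3.4136 = 0.969 ε.

0.969 ε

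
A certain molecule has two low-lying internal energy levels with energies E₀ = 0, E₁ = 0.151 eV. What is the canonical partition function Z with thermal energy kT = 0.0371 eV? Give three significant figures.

Eᵢ/kT = 0, 4.0701.
Z = Σ e^(−Eᵢ/kT) = e^(−0) + e^(−4.0701) = 1.0000 + 0.017076 = 1.0171.

Z = 1.02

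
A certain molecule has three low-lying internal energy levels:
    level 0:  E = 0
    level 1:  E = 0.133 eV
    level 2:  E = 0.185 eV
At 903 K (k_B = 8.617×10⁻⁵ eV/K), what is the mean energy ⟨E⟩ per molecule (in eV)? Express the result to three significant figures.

k_BT = 8.617×10⁻⁵ × 903 K = 0.077812 eV.
Eᵢ/kT = 0, 1.7092, 2.3775.
Z = Σ e^(−Eᵢ/kT) = e^(−0) + e^(−1.7092) + e^(−2.3775) = 1.0000 + 0.18101 + 0.092782 = 1.2738.
⟨E⟩ = Σ Eᵢ e^(−Eᵢ/kT) / Z = (0·1.0000 + 0.133·0.18101 + 0.185·0.092782) / 1.2738 = 0.0324 eV.

0.0324 eV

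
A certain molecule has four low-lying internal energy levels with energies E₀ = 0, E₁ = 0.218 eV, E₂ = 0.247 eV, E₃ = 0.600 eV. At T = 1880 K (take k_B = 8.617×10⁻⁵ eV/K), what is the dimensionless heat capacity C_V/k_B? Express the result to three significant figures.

0.610

k_BT = 8.617×10⁻⁵ × 1880 K = 0.16200 eV.
Eᵢ/kT = 0, 1.3457, 1.5247, 3.7037.
Z = Σ e^(−Eᵢ/kT) = e^(−0) + e^(−1.3457) + e^(−1.5247) + e^(−3.7037) = 1.0000 + 0.26036 + 0.21769 + 0.024632 = 1.5027.
⟨E⟩ = 0.083388 eV, ⟨E²⟩ = 0.022973 eV².
C_V/k_B = (⟨E²⟩ − ⟨E⟩²)/(kT)² = (0.022973 − 0.0069536)/0.026244 = 0.610.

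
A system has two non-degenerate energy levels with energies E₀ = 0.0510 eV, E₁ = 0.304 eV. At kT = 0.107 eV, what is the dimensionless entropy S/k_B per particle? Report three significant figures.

0.293

Eᵢ/kT = 0.47664, 2.8411.
Z = Σ e^(−Eᵢ/kT) = e^(−0.47664) + e^(−2.8411) = 0.62087 + 0.058361 = 0.67923.
⟨E⟩ = Σ EᵢPᵢ = 0.072738 eV.
S/k_B = ln Z + ⟨E⟩/kT = ln(0.67923) + 0.072738/0.107 = -0.38680 + 0.67979 = 0.293.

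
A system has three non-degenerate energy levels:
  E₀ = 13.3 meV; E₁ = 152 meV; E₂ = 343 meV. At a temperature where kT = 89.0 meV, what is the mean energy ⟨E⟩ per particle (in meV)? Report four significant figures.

Eᵢ/kT = 0.149438, 1.70787, 3.85393.
Z = Σ e^(−Eᵢ/kT) = e^(−0.149438) + e^(−1.70787) + e^(−3.85393) = 0.861192 + 0.181251 + 0.0211963 = 1.06364.
⟨E⟩ = Σ Eᵢ e^(−Eᵢ/kT) / Z = (13.3·0.861192 + 152·0.181251 + 343·0.0211963) / 1.06364 = 43.51 meV.

43.51 meV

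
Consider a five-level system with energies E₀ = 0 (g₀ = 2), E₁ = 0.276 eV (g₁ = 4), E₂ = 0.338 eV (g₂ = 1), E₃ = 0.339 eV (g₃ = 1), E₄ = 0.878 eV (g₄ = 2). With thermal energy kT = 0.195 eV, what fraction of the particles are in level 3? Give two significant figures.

0.053

Eᵢ/kT = 0, 1.415, 1.733, 1.738, 4.503.
Z = Σ gᵢe^(−Eᵢ/kT) = 2·e^(−0) + 4·e^(−1.415) + 1·e^(−1.733) + 1·e^(−1.738) + 2·e^(−4.503) = 2.000 + 0.9717 + 0.1768 + 0.1759 + 0.02215 = 3.347.
P₃ = g₃ e^(−E₃/kT) / Z = 0.1759/3.347 = 0.053.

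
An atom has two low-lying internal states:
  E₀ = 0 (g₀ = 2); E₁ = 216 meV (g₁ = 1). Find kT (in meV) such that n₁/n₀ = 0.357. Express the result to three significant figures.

n₁/n₀ = (g₁/g₀) exp[−(E₁−E₀)/kT] = 0.357.
⇒ (E₁−E₀)/kT = ln((1/2)/0.357) = ln(1.4006) = 0.33690.
kT = 216 meV / 0.33690 = 641 meV.

641 meV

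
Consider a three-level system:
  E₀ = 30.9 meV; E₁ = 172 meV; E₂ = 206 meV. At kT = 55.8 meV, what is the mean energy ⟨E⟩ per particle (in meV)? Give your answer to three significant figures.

47.7 meV

Eᵢ/kT = 0.55376, 3.0824, 3.6918.
Z = Σ e^(−Eᵢ/kT) = e^(−0.55376) + e^(−3.0824) + e^(−3.6918) = 0.57478 + 0.045849 + 0.024927 = 0.64556.
⟨E⟩ = Σ Eᵢ e^(−Eᵢ/kT) / Z = (30.9·0.57478 + 172·0.045849 + 206·0.024927) / 0.64556 = 47.7 meV.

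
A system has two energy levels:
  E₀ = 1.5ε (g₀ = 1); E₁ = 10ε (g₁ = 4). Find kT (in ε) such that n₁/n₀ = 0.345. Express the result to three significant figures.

n₁/n₀ = (g₁/g₀) exp[−(E₁−E₀)/kT] = 0.345.
⇒ (E₁−E₀)/kT = ln((4/1)/0.345) = ln(11.594) = 2.4505.
kT = 8.5ε / 2.4505 = 3.47 ε.

3.47 ε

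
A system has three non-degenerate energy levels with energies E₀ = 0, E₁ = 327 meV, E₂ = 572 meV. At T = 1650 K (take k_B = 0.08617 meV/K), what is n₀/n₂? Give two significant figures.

k_BT = 0.08617 × 1650 K = 142.2 meV.
n₀/n₂ = exp[−(E₀−E₂)/kT] = exp(−(-572 meV)/(142.2 meV)) = exp(4.023) = 56.

56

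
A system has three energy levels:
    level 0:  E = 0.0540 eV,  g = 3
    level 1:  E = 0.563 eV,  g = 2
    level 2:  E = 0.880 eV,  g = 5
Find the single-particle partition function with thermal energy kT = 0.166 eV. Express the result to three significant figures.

Eᵢ/kT = 0.32530, 3.3916, 5.3012.
Z = Σ gᵢe^(−Eᵢ/kT) = 3·e^(−0.32530) + 2·e^(−3.3916) + 5·e^(−5.3012) = 2.1669 + 0.067310 + 0.024928 = 2.2591.

Z = 2.26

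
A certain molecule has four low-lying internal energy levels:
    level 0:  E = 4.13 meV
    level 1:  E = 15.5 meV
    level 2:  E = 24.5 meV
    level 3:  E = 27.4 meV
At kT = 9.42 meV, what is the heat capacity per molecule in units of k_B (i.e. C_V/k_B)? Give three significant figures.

Eᵢ/kT = 0.43843, 1.6454, 2.6008, 2.9087.
Z = Σ e^(−Eᵢ/kT) = e^(−0.43843) + e^(−1.6454) + e^(−2.6008) + e^(−2.9087) = 0.64505 + 0.19294 + 0.074214 + 0.054547 = 0.96675.
⟨E⟩ = 9.2759 meV, ⟨E²⟩ = 147.77 meV².
C_V/k_B = (⟨E²⟩ − ⟨E⟩²)/(kT)² = (147.77 − 86.042)/88.736 = 0.696.

0.696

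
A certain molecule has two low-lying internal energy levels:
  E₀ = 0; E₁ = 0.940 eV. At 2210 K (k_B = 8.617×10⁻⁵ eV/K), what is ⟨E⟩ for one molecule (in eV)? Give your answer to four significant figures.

0.006704 eV

k_BT = 8.617×10⁻⁵ × 2210 K = 0.190436 eV.
Eᵢ/kT = 0, 4.93604.
Z = Σ e^(−Eᵢ/kT) = e^(−0) + e^(−4.93604) = 1.00000 + 0.00718299 = 1.00718.
⟨E⟩ = Σ Eᵢ e^(−Eᵢ/kT) / Z = (0·1.00000 + 0.940·0.00718299) / 1.00718 = 0.006704 eV.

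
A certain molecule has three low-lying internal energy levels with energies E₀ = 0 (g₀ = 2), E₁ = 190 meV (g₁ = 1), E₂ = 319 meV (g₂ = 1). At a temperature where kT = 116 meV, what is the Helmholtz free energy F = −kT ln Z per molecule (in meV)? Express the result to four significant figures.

-94.50 meV

Eᵢ/kT = 0, 1.63793, 2.75000.
Z = Σ gᵢe^(−Eᵢ/kT) = 2·e^(−0) + 1·e^(−1.63793) + 1·e^(−2.75000) = 2.00000 + 0.194382 + 0.0639279 = 2.25831.
F = −kT ln Z = −116 × ln(2.25831) = −116 × 0.814617 = -94.50 meV.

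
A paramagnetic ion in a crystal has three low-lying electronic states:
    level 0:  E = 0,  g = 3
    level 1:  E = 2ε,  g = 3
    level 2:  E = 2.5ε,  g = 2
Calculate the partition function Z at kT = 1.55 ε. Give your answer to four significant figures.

Eᵢ/kT = 0, 1.29032, 1.61290.
Z = Σ gᵢe^(−Eᵢ/kT) = 3·e^(−0) + 3·e^(−1.29032) + 2·e^(−1.61290) = 3.00000 + 0.825548 + 0.398618 = 4.22417.

Z = 4.224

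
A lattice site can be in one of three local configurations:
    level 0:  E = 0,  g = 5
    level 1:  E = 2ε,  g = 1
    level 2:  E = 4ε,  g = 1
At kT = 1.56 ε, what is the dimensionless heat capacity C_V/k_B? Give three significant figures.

Eᵢ/kT = 0, 1.2821, 2.5641.
Z = Σ gᵢe^(−Eᵢ/kT) = 5·e^(−0) + 1·e^(−1.2821) + 1·e^(−2.5641) = 5.0000 + 0.27745 + 0.076988 = 5.3544.
⟨E⟩ = 0.16115 ε, ⟨E²⟩ = 0.43732 ε².
C_V/k_B = (⟨E²⟩ − ⟨E⟩²)/(kT)² = (0.43732 − 0.025969)/2.4336 = 0.169.

0.169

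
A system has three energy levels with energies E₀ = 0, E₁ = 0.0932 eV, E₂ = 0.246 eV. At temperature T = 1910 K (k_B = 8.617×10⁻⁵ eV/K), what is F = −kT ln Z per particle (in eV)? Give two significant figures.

k_BT = 8.617×10⁻⁵ × 1910 K = 0.1646 eV.
Eᵢ/kT = 0, 0.5662, 1.495.
Z = Σ e^(−Eᵢ/kT) = e^(−0) + e^(−0.5662) + e^(−1.495) = 1.000 + 0.5677 + 0.2242 = 1.792.
F = −kT ln Z = −0.1646 × ln(1.792) = −0.1646 × 0.5833 = -0.096 eV.

-0.096 eV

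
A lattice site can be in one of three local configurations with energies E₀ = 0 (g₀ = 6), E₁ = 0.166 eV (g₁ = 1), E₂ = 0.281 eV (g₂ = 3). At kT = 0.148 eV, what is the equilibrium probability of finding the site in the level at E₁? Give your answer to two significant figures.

Eᵢ/kT = 0, 1.122, 1.899.
Z = Σ gᵢe^(−Eᵢ/kT) = 6·e^(−0) + 1·e^(−1.122) + 3·e^(−1.899) = 6.000 + 0.3256 + 0.4492 = 6.775.
P₁ = g₁ e^(−E₁/kT) / Z = 0.3256/6.775 = 0.048.

0.048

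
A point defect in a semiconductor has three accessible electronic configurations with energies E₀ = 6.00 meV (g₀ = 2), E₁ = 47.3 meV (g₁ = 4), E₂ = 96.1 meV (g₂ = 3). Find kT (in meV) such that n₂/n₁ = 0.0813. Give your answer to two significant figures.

n₂/n₁ = (g₂/g₁) exp[−(E₂−E₁)/kT] = 0.0813.
⇒ (E₂−E₁)/kT = ln((3/4)/0.0813) = ln(9.225) = 2.222.
kT = 48.8 meV / 2.222 = 22 meV.

22 meV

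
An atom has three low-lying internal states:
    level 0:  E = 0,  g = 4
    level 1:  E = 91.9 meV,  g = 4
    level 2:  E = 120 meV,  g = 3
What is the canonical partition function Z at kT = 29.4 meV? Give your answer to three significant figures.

Eᵢ/kT = 0, 3.1259, 4.0816.
Z = Σ gᵢe^(−Eᵢ/kT) = 4·e^(−0) + 4·e^(−3.1259) + 3·e^(−4.0816) = 4.0000 + 0.17559 + 0.050641 = 4.2262.

Z = 4.23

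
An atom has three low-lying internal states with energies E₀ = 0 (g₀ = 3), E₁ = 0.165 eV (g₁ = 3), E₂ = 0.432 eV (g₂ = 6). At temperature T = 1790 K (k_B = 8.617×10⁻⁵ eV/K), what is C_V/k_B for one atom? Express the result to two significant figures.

0.69

k_BT = 8.617×10⁻⁵ × 1790 K = 0.1542 eV.
Eᵢ/kT = 0, 1.070, 2.802.
Z = Σ gᵢe^(−Eᵢ/kT) = 3·e^(−0) + 3·e^(−1.070) + 6·e^(−2.802) = 3.000 + 1.029 + 0.3641 = 4.393.
⟨E⟩ = 0.07445 eV, ⟨E²⟩ = 0.02184 eV².
C_V/k_B = (⟨E²⟩ − ⟨E⟩²)/(kT)² = (0.02184 − 0.005543)/0.02378 = 0.69.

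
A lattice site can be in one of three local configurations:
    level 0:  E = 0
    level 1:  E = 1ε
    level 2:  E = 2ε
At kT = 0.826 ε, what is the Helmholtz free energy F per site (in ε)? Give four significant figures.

-0.2701 ε

Eᵢ/kT = 0, 1.21065, 2.42131.
Z = Σ e^(−Eᵢ/kT) = e^(−0) + e^(−1.21065) + e^(−2.42131) = 1.00000 + 0.298004 + 0.0888052 = 1.38681.
F = −kT ln Z = −0.826 × ln(1.38681) = −0.826 × 0.327006 = -0.2701 ε.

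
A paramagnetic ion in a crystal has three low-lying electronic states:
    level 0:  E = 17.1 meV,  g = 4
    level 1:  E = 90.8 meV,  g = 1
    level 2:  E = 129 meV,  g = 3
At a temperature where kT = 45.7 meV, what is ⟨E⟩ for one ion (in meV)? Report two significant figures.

27 meV

Eᵢ/kT = 0.3742, 1.987, 2.823.
Z = Σ gᵢe^(−Eᵢ/kT) = 4·e^(−0.3742) + 1·e^(−1.987) + 3·e^(−2.823) = 2.751 + 0.1371 + 0.1783 = 3.066.
⟨E⟩ = Σ Eᵢ gᵢe^(−Eᵢ/kT) / Z = (17.1·2.751 + 90.8·0.1371 + 129·0.1783) / 3.066 = 27 meV.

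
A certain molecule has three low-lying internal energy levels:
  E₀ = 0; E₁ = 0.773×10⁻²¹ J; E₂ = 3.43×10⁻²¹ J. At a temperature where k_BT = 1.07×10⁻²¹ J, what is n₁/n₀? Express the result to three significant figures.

0.486

n₁/n₀ = exp[−(E₁−E₀)/kT] = exp(−(0.773 ×10⁻²¹ J)/(1.07 ×10⁻²¹ J)) = exp(-0.72243) = 0.486.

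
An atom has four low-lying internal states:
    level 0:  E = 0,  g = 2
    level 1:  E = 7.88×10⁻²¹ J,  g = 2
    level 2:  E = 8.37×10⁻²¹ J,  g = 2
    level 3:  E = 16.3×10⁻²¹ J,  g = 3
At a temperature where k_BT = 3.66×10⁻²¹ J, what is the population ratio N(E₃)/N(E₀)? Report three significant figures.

0.0175

n₃/n₀ = (g₃/g₀) exp[−(E₃−E₀)/kT] = (3/2) × exp(−(16.3 ×10⁻²¹ J)/(3.66 ×10⁻²¹ J)) = (3/2) × exp(-4.4536) = 0.0175.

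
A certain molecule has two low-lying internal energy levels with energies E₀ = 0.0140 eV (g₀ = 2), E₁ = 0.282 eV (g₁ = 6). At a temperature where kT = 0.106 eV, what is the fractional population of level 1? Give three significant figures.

Eᵢ/kT = 0.13208, 2.6604.
Z = Σ gᵢe^(−Eᵢ/kT) = 2·e^(−0.13208) + 6·e^(−2.6604) = 1.7525 + 0.41952 = 2.1720.
P₁ = g₁ e^(−E₁/kT) / Z = 0.41952/2.1720 = 0.193.

0.193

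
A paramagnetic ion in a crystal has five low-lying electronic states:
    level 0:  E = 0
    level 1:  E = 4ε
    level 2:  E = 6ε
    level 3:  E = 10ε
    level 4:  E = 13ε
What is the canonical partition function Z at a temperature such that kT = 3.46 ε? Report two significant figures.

Eᵢ/kT = 0, 1.156, 1.734, 2.890, 3.757.
Z = Σ e^(−Eᵢ/kT) = e^(−0) + e^(−1.156) + e^(−1.734) + e^(−2.890) + e^(−3.757) = 1.000 + 0.3147 + 0.1766 + 0.05558 + 0.02335 = 1.570.

Z = 1.6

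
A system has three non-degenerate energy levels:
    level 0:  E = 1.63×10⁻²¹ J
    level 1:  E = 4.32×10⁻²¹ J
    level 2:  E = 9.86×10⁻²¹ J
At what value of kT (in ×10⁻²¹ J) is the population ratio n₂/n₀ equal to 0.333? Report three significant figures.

n₂/n₀ = exp[−(E₂−E₀)/kT] = 0.333.
⇒ (E₂−E₀)/kT = ln(1/0.333) = ln(3.0030) = 1.0996.
kT = 8.23 ×10⁻²¹ J / 1.0996 = 7.48 ×10⁻²¹ J.

7.48 ×10⁻²¹ J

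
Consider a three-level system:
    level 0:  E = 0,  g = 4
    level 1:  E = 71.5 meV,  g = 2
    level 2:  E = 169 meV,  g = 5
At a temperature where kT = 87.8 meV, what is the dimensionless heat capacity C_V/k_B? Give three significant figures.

Eᵢ/kT = 0, 0.81435, 1.9248.
Z = Σ gᵢe^(−Eᵢ/kT) = 4·e^(−0) + 2·e^(−0.81435) + 5·e^(−1.9248) = 4.0000 + 0.88585 + 0.72952 = 5.6154.
⟨E⟩ = 33.235 meV, ⟨E²⟩ = 4517.0 meV².
C_V/k_B = (⟨E²⟩ − ⟨E⟩²)/(kT)² = (4517.0 − 1104.6)/7708.8 = 0.443.

0.443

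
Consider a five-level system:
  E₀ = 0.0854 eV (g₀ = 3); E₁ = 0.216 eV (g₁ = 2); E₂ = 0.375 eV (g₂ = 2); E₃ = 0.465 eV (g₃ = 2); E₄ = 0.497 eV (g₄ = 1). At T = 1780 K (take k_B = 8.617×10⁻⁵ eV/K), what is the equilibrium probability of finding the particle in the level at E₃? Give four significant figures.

k_BT = 8.617×10⁻⁵ × 1780 K = 0.153383 eV.
Eᵢ/kT = 0.556776, 1.40824, 2.44486, 3.03163, 3.24025.
Z = Σ gᵢe^(−Eᵢ/kT) = 3·e^(−0.556776) + 2·e^(−1.40824) + 2·e^(−2.44486) + 2·e^(−3.03163) + 1·e^(−3.24025) = 1.71916 + 0.489147 + 0.173477 + 0.0964739 + 0.0391541 = 2.51741.
P₃ = g₃ e^(−E₃/kT) / Z = 0.0964739/2.51741 = 0.03832.

0.03832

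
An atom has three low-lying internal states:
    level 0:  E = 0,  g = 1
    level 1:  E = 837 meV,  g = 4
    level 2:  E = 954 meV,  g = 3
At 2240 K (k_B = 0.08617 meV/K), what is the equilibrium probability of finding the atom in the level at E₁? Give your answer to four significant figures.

k_BT = 0.08617 × 2240 K = 193.021 meV.
Eᵢ/kT = 0, 4.33632, 4.94247.
Z = Σ gᵢe^(−Eᵢ/kT) = 1·e^(−0) + 4·e^(−4.33632) + 3·e^(−4.94247) = 1.00000 + 0.0523384 + 0.0214108 = 1.07375.
P₁ = g₁ e^(−E₁/kT) / Z = 0.0523384/1.07375 = 0.04874.

0.04874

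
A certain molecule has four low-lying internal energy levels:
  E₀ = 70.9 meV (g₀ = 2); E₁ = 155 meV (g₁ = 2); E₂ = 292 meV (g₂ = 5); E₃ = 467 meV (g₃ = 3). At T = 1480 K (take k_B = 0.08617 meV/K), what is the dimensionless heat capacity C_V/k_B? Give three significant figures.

k_BT = 0.08617 × 1480 K = 127.53 meV.
Eᵢ/kT = 0.55595, 1.2154, 2.2897, 3.6619.
Z = Σ gᵢe^(−Eᵢ/kT) = 2·e^(−0.55595) + 2·e^(−1.2154) + 5·e^(−2.2897) + 3·e^(−3.6619) = 1.1471 + 0.59318 + 0.50648 + 0.077051 = 2.3238.
⟨E⟩ = 153.69 meV, ⟨E²⟩ = 34429 meV².
C_V/k_B = (⟨E²⟩ − ⟨E⟩²)/(kT)² = (34429 − 23621)/16264 = 0.665.

0.665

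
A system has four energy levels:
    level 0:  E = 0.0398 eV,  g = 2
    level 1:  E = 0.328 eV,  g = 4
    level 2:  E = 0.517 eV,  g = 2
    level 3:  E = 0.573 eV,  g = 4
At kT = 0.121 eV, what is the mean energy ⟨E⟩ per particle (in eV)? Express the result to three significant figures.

0.101 eV

Eᵢ/kT = 0.32893, 2.7107, 4.2727, 4.7355.
Z = Σ gᵢe^(−Eᵢ/kT) = 2·e^(−0.32893) + 4·e^(−2.7107) + 2·e^(−4.2727) + 4·e^(−4.7355) = 1.4394 + 0.26596 + 0.027888 + 0.035112 = 1.7684.
⟨E⟩ = Σ Eᵢ gᵢe^(−Eᵢ/kT) / Z = (0.0398·1.4394 + 0.328·0.26596 + 0.517·0.027888 + 0.573·0.035112) / 1.7684 = 0.101 eV.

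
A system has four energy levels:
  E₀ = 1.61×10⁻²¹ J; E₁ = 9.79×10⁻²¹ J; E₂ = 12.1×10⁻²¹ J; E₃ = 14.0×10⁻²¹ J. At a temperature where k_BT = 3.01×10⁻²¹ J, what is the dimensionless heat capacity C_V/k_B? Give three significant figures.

Eᵢ/kT = 0.53488, 3.2525, 4.0199, 4.6512.
Z = Σ e^(−Eᵢ/kT) = e^(−0.53488) + e^(−3.2525) + e^(−4.0199) + e^(−4.6512) = 0.58574 + 0.038677 + 0.017955 + 0.0095501 = 0.65192.
⟨E⟩ = 2.5657, ⟨E²⟩ = 14.919.
C_V/k_B = (⟨E²⟩ − ⟨E⟩²)/(kT)² = (14.919 − 6.5828)/9.0601 = 0.920.

0.920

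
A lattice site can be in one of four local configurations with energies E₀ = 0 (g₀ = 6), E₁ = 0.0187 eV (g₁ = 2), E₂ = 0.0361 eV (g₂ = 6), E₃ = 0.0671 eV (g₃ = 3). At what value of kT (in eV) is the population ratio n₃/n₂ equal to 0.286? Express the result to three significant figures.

n₃/n₂ = (g₃/g₂) exp[−(E₃−E₂)/kT] = 0.286.
⇒ (E₃−E₂)/kT = ln((3/6)/0.286) = ln(1.7483) = 0.55864.
kT = 0.0310 eV / 0.55864 = 0.0555 eV.

0.0555 eV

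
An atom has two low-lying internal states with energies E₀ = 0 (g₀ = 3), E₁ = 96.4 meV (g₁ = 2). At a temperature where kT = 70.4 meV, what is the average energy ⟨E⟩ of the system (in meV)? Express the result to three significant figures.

Eᵢ/kT = 0, 1.3693.
Z = Σ gᵢe^(−Eᵢ/kT) = 3·e^(−0) + 2·e^(−1.3693) = 3.0000 + 0.50857 = 3.5086.
⟨E⟩ = Σ Eᵢ gᵢe^(−Eᵢ/kT) / Z = (0·3.0000 + 96.4·0.50857) / 3.5086 = 14.0 meV.

14.0 meV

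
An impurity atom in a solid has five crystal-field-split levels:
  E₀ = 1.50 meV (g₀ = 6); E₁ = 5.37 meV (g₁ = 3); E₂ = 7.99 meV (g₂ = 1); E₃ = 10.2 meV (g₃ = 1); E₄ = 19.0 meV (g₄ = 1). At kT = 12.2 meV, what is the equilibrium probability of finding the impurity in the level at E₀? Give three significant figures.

Eᵢ/kT = 0.12295, 0.44016, 0.65492, 0.83607, 1.5574.
Z = Σ gᵢe^(−Eᵢ/kT) = 6·e^(−0.12295) + 3·e^(−0.44016) + 1·e^(−0.65492) + 1·e^(−0.83607) + 1·e^(−1.5574) = 5.3058 + 1.9318 + 0.51948 + 0.43341 + 0.21068 = 8.4012.
P₀ = g₀ e^(−E₀/kT) / Z = 5.3058/8.4012 = 0.632.

0.632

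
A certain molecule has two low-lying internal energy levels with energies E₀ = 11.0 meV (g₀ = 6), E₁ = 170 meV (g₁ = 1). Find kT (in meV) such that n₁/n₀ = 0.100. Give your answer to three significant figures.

311 meV

n₁/n₀ = (g₁/g₀) exp[−(E₁−E₀)/kT] = 0.100.
⇒ (E₁−E₀)/kT = ln((1/6)/0.100) = ln(1.6667) = 0.51085.
kT = 159.0 meV / 0.51085 = 311 meV.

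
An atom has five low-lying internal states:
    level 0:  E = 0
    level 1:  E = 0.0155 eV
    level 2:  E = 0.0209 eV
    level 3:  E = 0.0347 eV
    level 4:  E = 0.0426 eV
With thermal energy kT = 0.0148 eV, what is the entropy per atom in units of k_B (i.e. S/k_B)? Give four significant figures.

Eᵢ/kT = 0, 1.04730, 1.41216, 2.34459, 2.87838.
Z = Σ e^(−Eᵢ/kT) = e^(−0) + e^(−1.04730) + e^(−1.41216) + e^(−2.34459) + e^(−2.87838) = 1.00000 + 0.350884 + 0.243617 + 0.0958865 + 0.0562258 = 1.74661.
⟨E⟩ = Σ EᵢPᵢ = 0.00930533 eV.
S/k_B = ln Z + ⟨E⟩/kT = ln(1.74661) + 0.00930533/0.0148 = 0.557677 + 0.628739 = 1.186.

1.186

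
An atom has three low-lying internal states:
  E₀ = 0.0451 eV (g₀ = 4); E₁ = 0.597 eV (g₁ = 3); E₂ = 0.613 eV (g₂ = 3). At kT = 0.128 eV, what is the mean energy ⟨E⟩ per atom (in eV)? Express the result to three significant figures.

0.0555 eV

Eᵢ/kT = 0.35234, 4.6641, 4.7891.
Z = Σ gᵢe^(−Eᵢ/kT) = 4·e^(−0.35234) + 3·e^(−4.6641) + 3·e^(−4.7891) = 2.8122 + 0.028283 + 0.024960 = 2.8654.
⟨E⟩ = Σ Eᵢ gᵢe^(−Eᵢ/kT) / Z = (0.0451·2.8122 + 0.597·0.028283 + 0.613·0.024960) / 2.8654 = 0.0555 eV.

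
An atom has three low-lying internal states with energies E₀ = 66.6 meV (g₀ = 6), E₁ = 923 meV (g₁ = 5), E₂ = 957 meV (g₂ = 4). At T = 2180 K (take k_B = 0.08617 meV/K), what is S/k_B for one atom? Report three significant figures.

k_BT = 0.08617 × 2180 K = 187.85 meV.
Eᵢ/kT = 0.35454, 4.9135, 5.0945.
Z = Σ gᵢe^(−Eᵢ/kT) = 6·e^(−0.35454) + 5·e^(−4.9135) + 4·e^(−5.0945) = 4.2090 + 0.036734 + 0.024521 = 4.2703.
⟨E⟩ = Σ EᵢPᵢ = 79.079 meV.
S/k_B = ln Z + ⟨E⟩/kT = ln(4.2703) + 79.079/187.85 = 1.4517 + 0.42097 = 1.87.

1.87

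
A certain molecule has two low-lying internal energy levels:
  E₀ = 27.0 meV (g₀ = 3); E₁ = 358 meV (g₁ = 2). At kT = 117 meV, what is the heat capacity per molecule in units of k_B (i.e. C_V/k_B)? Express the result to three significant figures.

0.292

Eᵢ/kT = 0.23077, 3.0598.
Z = Σ gᵢe^(−Eᵢ/kT) = 3·e^(−0.23077) + 2·e^(−3.0598) = 2.3818 + 0.093794 = 2.4756.
⟨E⟩ = 39.541 meV, ⟨E²⟩ = 5557.2 meV².
C_V/k_B = (⟨E²⟩ − ⟨E⟩²)/(kT)² = (5557.2 − 1563.5)/13689 = 0.292.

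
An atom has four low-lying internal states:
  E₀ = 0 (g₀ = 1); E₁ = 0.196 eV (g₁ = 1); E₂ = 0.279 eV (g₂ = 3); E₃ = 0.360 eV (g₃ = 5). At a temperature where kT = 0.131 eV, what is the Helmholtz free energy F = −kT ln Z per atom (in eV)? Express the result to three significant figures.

-0.0841 eV

Eᵢ/kT = 0, 1.4962, 2.1298, 2.7481.
Z = Σ gᵢe^(−Eᵢ/kT) = 1·e^(−0) + 1·e^(−1.4962) + 3·e^(−2.1298) + 5·e^(−2.7481) = 1.0000 + 0.22398 + 0.35658 + 0.32025 = 1.9008.
F = −kT ln Z = −0.131 × ln(1.9008) = −0.131 × 0.64227 = -0.0841 eV.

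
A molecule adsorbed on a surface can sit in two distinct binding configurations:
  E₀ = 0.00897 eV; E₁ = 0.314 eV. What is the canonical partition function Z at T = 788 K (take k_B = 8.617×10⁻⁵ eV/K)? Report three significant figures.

k_BT = 8.617×10⁻⁵ × 788 K = 0.067902 eV.
Eᵢ/kT = 0.13210, 4.6243.
Z = Σ e^(−Eᵢ/kT) = e^(−0.13210) + e^(−4.6243) = 0.87625 + 0.0098105 = 0.88606.

Z = 0.886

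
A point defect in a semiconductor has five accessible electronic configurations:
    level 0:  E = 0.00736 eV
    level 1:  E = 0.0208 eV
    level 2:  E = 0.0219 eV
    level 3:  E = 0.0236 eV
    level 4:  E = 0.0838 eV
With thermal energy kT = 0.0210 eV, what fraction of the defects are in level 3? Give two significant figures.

Eᵢ/kT = 0.3505, 0.9905, 1.043, 1.124, 3.990.
Z = Σ e^(−Eᵢ/kT) = e^(−0.3505) + e^(−0.9905) + e^(−1.043) + e^(−1.124) + e^(−3.990) = 0.7043 + 0.3714 + 0.3524 + 0.3250 + 0.01850 = 1.772.
P₃ = e^(−E₃/kT) / Z = 0.3250/1.772 = 0.18.

0.18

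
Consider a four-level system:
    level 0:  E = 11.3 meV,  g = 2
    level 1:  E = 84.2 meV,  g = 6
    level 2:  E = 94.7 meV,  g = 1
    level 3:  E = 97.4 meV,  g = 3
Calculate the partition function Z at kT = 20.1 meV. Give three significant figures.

Z = 1.26

Eᵢ/kT = 0.56219, 4.1891, 4.7114, 4.8458.
Z = Σ gᵢe^(−Eᵢ/kT) = 2·e^(−0.56219) + 6·e^(−4.1891) + 1·e^(−4.7114) + 3·e^(−4.8458) = 1.1399 + 0.090960 + 0.0089922 + 0.023584 = 1.2634.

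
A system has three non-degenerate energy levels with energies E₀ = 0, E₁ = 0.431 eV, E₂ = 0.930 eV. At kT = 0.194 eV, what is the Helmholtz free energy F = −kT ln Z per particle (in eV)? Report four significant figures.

-0.02142 eV

Eᵢ/kT = 0, 2.22165, 4.79381.
Z = Σ e^(−Eᵢ/kT) = e^(−0) + e^(−2.22165) + e^(−4.79381) = 1.00000 + 0.108430 + 0.00828085 = 1.11671.
F = −kT ln Z = −0.194 × ln(1.11671) = −0.194 × 0.110387 = -0.02142 eV.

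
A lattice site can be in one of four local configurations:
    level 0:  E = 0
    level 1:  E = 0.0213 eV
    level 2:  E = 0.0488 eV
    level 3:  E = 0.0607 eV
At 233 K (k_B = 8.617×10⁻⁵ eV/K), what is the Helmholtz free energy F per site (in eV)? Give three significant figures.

-0.00791 eV

k_BT = 8.617×10⁻⁵ × 233 K = 0.020078 eV.
Eᵢ/kT = 0, 1.0609, 2.4305, 3.0232.
Z = Σ e^(−Eᵢ/kT) = e^(−0) + e^(−1.0609) + e^(−2.4305) + e^(−3.0232) = 1.0000 + 0.34614 + 0.087993 + 0.048645 = 1.4828.
F = −kT ln Z = −0.020078 × ln(1.4828) = −0.020078 × 0.39393 = -0.00791 eV.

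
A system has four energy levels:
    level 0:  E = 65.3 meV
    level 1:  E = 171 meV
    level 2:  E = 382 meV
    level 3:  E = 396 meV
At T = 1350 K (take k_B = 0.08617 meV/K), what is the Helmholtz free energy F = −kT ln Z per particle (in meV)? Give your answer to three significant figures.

16.1 meV

k_BT = 0.08617 × 1350 K = 116.33 meV.
Eᵢ/kT = 0.56133, 1.4700, 3.2838, 3.4041.
Z = Σ e^(−Eᵢ/kT) = e^(−0.56133) + e^(−1.4700) + e^(−3.2838) + e^(−3.4041) = 0.57045 + 0.22993 + 0.037486 + 0.033237 = 0.87110.
F = −kT ln Z = −116.33 × ln(0.87110) = −116.33 × -0.13800 = 16.1 meV.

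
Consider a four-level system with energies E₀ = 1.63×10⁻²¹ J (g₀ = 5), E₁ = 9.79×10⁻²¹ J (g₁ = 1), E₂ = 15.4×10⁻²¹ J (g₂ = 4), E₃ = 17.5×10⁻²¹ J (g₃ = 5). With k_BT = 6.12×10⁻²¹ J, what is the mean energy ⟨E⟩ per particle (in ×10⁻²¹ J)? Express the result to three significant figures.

Eᵢ/kT = 0.26634, 1.5997, 2.5163, 2.8595.
Z = Σ gᵢe^(−Eᵢ/kT) = 5·e^(−0.26634) + 1·e^(−1.5997) + 4·e^(−2.5163) + 5·e^(−2.8595) = 3.8309 + 0.20196 + 0.32303 + 0.28649 = 4.6424.
⟨E⟩ = Σ Eᵢ gᵢe^(−Eᵢ/kT) / Z = (1.63·3.8309 + 9.79·0.20196 + 15.4·0.32303 + 17.5·0.28649) / 4.6424 = 3.92 ×10⁻²¹ J.

3.92 ×10⁻²¹ J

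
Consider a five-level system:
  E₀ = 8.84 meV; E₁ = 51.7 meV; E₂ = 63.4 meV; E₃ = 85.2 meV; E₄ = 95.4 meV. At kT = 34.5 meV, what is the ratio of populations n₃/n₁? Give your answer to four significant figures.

0.3787

n₃/n₁ = exp[−(E₃−E₁)/kT] = exp(−(33.5 meV)/(34.5 meV)) = exp(-0.971014) = 0.3787.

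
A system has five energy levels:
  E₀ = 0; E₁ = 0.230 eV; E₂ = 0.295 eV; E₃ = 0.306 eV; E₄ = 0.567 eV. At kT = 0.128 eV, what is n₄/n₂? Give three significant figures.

n₄/n₂ = exp[−(E₄−E₂)/kT] = exp(−(0.272 eV)/(0.128 eV)) = exp(-2.1250) = 0.119.

0.119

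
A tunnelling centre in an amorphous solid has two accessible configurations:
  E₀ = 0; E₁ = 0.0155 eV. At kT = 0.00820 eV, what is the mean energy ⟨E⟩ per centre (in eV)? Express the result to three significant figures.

Eᵢ/kT = 0, 1.8902.
Z = Σ e^(−Eᵢ/kT) = e^(−0) + e^(−1.8902) = 1.0000 + 0.15104 = 1.1510.
⟨E⟩ = Σ Eᵢ e^(−Eᵢ/kT) / Z = (0·1.0000 + 0.0155·0.15104) / 1.1510 = 0.00203 eV.

0.00203 eV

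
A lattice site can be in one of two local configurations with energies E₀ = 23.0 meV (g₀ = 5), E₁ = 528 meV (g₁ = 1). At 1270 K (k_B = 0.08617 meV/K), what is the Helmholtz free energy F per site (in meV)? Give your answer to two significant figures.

-150 meV

k_BT = 0.08617 × 1270 K = 109.4 meV.
Eᵢ/kT = 0.2102, 4.826.
Z = Σ gᵢe^(−Eᵢ/kT) = 5·e^(−0.2102) + 1·e^(−4.826) = 4.052 + 0.008019 = 4.060.
F = −kT ln Z = −109.4 × ln(4.060) = −109.4 × 1.401 = -150 meV.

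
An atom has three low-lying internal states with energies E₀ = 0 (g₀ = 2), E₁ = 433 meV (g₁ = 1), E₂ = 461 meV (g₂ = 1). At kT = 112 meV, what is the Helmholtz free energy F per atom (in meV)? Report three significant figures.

Eᵢ/kT = 0, 3.8661, 4.1161.
Z = Σ gᵢe^(−Eᵢ/kT) = 2·e^(−0) + 1·e^(−3.8661) + 1·e^(−4.1161) = 2.0000 + 0.020940 + 0.016308 = 2.0372.
F = −kT ln Z = −112 × ln(2.0372) = −112 × 0.71158 = -79.7 meV.

-79.7 meV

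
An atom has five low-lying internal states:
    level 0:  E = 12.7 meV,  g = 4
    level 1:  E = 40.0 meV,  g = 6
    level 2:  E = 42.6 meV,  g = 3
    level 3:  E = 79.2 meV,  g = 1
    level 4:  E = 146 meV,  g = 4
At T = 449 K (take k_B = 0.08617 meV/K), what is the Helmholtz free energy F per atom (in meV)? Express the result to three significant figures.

-70.8 meV

k_BT = 0.08617 × 449 K = 38.690 meV.
Eᵢ/kT = 0.32825, 1.0339, 1.1011, 2.0470, 3.7736.
Z = Σ gᵢe^(−Eᵢ/kT) = 4·e^(−0.32825) + 6·e^(−1.0339) + 3·e^(−1.1011) + 1·e^(−2.0470) + 4·e^(−3.7736) = 2.8807 + 2.1337 + 0.99752 + 0.12912 + 0.091877 = 6.2329.
F = −kT ln Z = −38.690 × ln(6.2329) = −38.690 × 1.8298 = -70.8 meV.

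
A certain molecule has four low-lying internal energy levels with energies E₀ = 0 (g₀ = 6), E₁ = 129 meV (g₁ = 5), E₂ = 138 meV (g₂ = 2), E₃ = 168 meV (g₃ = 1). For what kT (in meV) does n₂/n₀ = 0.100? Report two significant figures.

110 meV

n₂/n₀ = (g₂/g₀) exp[−(E₂−E₀)/kT] = 0.100.
⇒ (E₂−E₀)/kT = ln((2/6)/0.100) = ln(3.333) = 1.204.
kT = 138 meV / 1.204 = 110 meV.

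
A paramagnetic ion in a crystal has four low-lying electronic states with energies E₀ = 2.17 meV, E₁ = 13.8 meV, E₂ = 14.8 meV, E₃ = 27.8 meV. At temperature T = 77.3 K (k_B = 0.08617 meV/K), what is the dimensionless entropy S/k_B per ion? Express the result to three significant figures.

k_BT = 0.08617 × 77.3 K = 6.6609 meV.
Eᵢ/kT = 0.32578, 2.0718, 2.2219, 4.1736.
Z = Σ e^(−Eᵢ/kT) = e^(−0.32578) + e^(−2.0718) + e^(−2.2219) + e^(−4.1736) = 0.72196 + 0.12596 + 0.10840 + 0.015397 = 0.97172.
⟨E⟩ = Σ EᵢPᵢ = 5.4926 meV.
S/k_B = ln Z + ⟨E⟩/kT = ln(0.97172) + 5.4926/6.6609 = -0.028688 + 0.82460 = 0.796.

0.796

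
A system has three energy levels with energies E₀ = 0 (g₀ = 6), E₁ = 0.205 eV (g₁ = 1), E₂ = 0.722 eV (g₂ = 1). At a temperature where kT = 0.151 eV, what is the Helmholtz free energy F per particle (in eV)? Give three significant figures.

Eᵢ/kT = 0, 1.3576, 4.7815.
Z = Σ gᵢe^(−Eᵢ/kT) = 6·e^(−0) + 1·e^(−1.3576) + 1·e^(−4.7815) = 6.0000 + 0.25728 + 0.0083834 = 6.2657.
F = −kT ln Z = −0.151 × ln(6.2657) = −0.151 × 1.8351 = -0.277 eV.

-0.277 eV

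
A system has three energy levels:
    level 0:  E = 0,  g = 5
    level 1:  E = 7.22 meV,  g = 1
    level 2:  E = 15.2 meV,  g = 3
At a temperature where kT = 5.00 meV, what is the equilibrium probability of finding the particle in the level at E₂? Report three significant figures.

0.0267

Eᵢ/kT = 0, 1.4440, 3.0400.
Z = Σ gᵢe^(−Eᵢ/kT) = 5·e^(−0) + 1·e^(−1.4440) + 3·e^(−3.0400) = 5.0000 + 0.23598 + 0.14350 = 5.3795.
P₂ = g₂ e^(−E₂/kT) / Z = 0.14350/5.3795 = 0.0267.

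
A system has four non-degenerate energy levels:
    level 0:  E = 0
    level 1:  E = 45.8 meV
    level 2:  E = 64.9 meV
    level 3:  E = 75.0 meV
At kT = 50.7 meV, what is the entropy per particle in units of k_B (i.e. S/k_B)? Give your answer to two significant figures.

1.2

Eᵢ/kT = 0, 0.9034, 1.280, 1.479.
Z = Σ e^(−Eᵢ/kT) = e^(−0) + e^(−0.9034) + e^(−1.280) + e^(−1.479) = 1.000 + 0.4052 + 0.2780 + 0.2279 = 1.911.
⟨E⟩ = Σ EᵢPᵢ = 28.10 meV.
S/k_B = ln Z + ⟨E⟩/kT = ln(1.911) + 28.10/50.7 = 0.6476 + 0.5542 = 1.2.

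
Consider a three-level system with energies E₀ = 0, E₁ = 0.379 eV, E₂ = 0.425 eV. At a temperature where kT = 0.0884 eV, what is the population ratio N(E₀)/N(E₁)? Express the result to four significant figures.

72.77

n₀/n₁ = exp[−(E₀−E₁)/kT] = exp(−(-0.379 eV)/(0.0884 eV)) = exp(4.28733) = 72.77.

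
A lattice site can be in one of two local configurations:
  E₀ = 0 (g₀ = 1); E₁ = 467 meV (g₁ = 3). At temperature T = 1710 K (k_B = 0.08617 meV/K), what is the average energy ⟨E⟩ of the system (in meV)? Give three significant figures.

52.3 meV

k_BT = 0.08617 × 1710 K = 147.35 meV.
Eᵢ/kT = 0, 3.1693.
Z = Σ gᵢe^(−Eᵢ/kT) = 1·e^(−0) + 3·e^(−3.1693) = 1.0000 + 0.12610 = 1.1261.
⟨E⟩ = Σ Eᵢ gᵢe^(−Eᵢ/kT) / Z = (0·1.0000 + 467·0.12610) / 1.1261 = 52.3 meV.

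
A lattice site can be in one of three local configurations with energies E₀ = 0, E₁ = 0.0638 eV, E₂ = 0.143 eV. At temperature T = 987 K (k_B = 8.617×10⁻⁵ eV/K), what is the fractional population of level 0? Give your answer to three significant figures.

0.603

k_BT = 8.617×10⁻⁵ × 987 K = 0.085050 eV.
Eᵢ/kT = 0, 0.75015, 1.6814.
Z = Σ e^(−Eᵢ/kT) = e^(−0) + e^(−0.75015) + e^(−1.6814) = 1.0000 + 0.47230 + 0.18611 = 1.6584.
P₀ = e^(−E₀/kT) / Z = 1.0000/1.6584 = 0.603.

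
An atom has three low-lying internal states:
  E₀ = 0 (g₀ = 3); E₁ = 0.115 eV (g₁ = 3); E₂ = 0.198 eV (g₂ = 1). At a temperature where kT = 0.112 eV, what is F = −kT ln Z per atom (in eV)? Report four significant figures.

-0.1619 eV

Eᵢ/kT = 0, 1.02679, 1.76786.
Z = Σ gᵢe^(−Eᵢ/kT) = 3·e^(−0) + 3·e^(−1.02679) + 1·e^(−1.76786) = 3.00000 + 1.07446 + 0.170698 = 4.24516.
F = −kT ln Z = −0.112 × ln(4.24516) = −0.112 × 1.44578 = -0.1619 eV.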